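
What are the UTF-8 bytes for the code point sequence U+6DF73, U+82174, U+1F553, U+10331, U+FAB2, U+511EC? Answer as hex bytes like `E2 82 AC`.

F1 AD BD B3 F2 82 85 B4 F0 9F 95 93 F0 90 8C B1 EF AA B2 F1 91 87 AC

U+6DF73: 4-byte form → F1 AD BD B3.
U+82174: 4-byte form → F2 82 85 B4.
U+1F553: 4-byte form → F0 9F 95 93.
U+10331: 4-byte form → F0 90 8C B1.
U+FAB2: 3-byte form → EF AA B2.
U+511EC: 4-byte form → F1 91 87 AC.
Concatenated (23 bytes): F1 AD BD B3 F2 82 85 B4 F0 9F 95 93 F0 90 8C B1 EF AA B2 F1 91 87 AC.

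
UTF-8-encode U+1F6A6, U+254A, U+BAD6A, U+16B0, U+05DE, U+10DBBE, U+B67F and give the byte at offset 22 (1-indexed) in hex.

1-indexed offset 22 is 0-indexed offset 21.
U+1F6A6 → 4-byte form F0 9F 9A A6 at offsets 0–3.
U+254A → 3-byte form E2 95 8A at offsets 4–6.
U+BAD6A → 4-byte form F2 BA B5 AA at offsets 7–10.
U+16B0 → 3-byte form E1 9A B0 at offsets 11–13.
U+05DE → 2-byte form D7 9E at offsets 14–15.
U+10DBBE → 4-byte form F4 8D AE BE at offsets 16–19.
U+B67F → 3-byte form EB 99 BF at offsets 20–22.
Offset 21 falls in char 7's range; it's byte 2 of EB 99 BF = 0x99.

0x99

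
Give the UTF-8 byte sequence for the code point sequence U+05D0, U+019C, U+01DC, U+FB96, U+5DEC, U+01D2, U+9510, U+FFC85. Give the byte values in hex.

D7 90 C6 9C C7 9C EF AE 96 E5 B7 AC C7 92 E9 94 90 F3 BF B2 85

U+05D0: 2-byte form → D7 90.
U+019C: 2-byte form → C6 9C.
U+01DC: 2-byte form → C7 9C.
U+FB96: 3-byte form → EF AE 96.
U+5DEC: 3-byte form → E5 B7 AC.
U+01D2: 2-byte form → C7 92.
U+9510: 3-byte form → E9 94 90.
U+FFC85: 4-byte form → F3 BF B2 85.
Concatenated (21 bytes): D7 90 C6 9C C7 9C EF AE 96 E5 B7 AC C7 92 E9 94 90 F3 BF B2 85.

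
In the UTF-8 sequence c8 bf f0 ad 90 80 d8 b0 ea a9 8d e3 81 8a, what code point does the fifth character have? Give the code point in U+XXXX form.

Offset 0: leading byte 0xC8 = 11001000 → 2-byte char #1 = C8 BF.
Offset 2: leading byte 0xF0 = 11110000 → 4-byte char #2 = F0 AD 90 80.
Offset 6: leading byte 0xD8 = 11011000 → 2-byte char #3 = D8 B0.
Offset 8: leading byte 0xEA = 11101010 → 3-byte char #4 = EA A9 8D.
Offset 11: leading byte 0xE3 = 11100011 → 3-byte char #5 = E3 81 8A.
Leading byte 0xE3 = 11100011 matches 1110xxxx → 3-byte sequence.
Byte 1: 0xE3 = 11100011, payload 0011 (4 bits).
Byte 2: 0x81 = 10000001 (10xxxxxx ✓), payload 000001.
Byte 3: 0x8A = 10001010 (10xxxxxx ✓), payload 001010.
Concatenate: 0011000001001010 = 0x304A (16 bits → U+304A).

U+304A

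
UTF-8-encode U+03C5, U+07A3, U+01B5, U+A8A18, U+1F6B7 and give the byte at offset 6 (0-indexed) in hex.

U+03C5 → 2-byte form CF 85 at offsets 0–1.
U+07A3 → 2-byte form DE A3 at offsets 2–3.
U+01B5 → 2-byte form C6 B5 at offsets 4–5.
U+A8A18 → 4-byte form F2 A8 A8 98 at offsets 6–9.
Offset 6 falls in char 4's range; it's byte 1 of F2 A8 A8 98 = 0xF2.

0xF2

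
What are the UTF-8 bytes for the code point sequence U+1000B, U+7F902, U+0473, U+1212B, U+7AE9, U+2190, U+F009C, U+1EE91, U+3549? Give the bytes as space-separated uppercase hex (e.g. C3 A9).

U+1000B: 4-byte form → F0 90 80 8B.
U+7F902: 4-byte form → F1 BF A4 82.
U+0473: 2-byte form → D1 B3.
U+1212B: 4-byte form → F0 92 84 AB.
U+7AE9: 3-byte form → E7 AB A9.
U+2190: 3-byte form → E2 86 90.
U+F009C: 4-byte form → F3 B0 82 9C.
U+1EE91: 4-byte form → F0 9E BA 91.
U+3549: 3-byte form → E3 95 89.
Concatenated (31 bytes): F0 90 80 8B F1 BF A4 82 D1 B3 F0 92 84 AB E7 AB A9 E2 86 90 F3 B0 82 9C F0 9E BA 91 E3 95 89.

F0 90 80 8B F1 BF A4 82 D1 B3 F0 92 84 AB E7 AB A9 E2 86 90 F3 B0 82 9C F0 9E BA 91 E3 95 89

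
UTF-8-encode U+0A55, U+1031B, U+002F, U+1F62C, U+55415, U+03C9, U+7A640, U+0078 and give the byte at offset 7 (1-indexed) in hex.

0x9B

1-indexed offset 7 is 0-indexed offset 6.
U+0A55 → 3-byte form E0 A9 95 at offsets 0–2.
U+1031B → 4-byte form F0 90 8C 9B at offsets 3–6.
Offset 6 falls in char 2's range; it's byte 4 of F0 90 8C 9B = 0x9B.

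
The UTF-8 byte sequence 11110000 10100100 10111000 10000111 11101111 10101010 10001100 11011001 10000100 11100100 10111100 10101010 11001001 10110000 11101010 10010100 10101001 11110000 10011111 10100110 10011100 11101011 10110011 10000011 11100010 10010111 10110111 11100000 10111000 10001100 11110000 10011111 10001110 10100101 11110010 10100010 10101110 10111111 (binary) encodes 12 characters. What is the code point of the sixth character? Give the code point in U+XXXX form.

Offset 0: leading byte 0xF0 = 11110000 → 4-byte char #1 = F0 A4 B8 87.
Offset 4: leading byte 0xEF = 11101111 → 3-byte char #2 = EF AA 8C.
Offset 7: leading byte 0xD9 = 11011001 → 2-byte char #3 = D9 84.
Offset 9: leading byte 0xE4 = 11100100 → 3-byte char #4 = E4 BC AA.
Offset 12: leading byte 0xC9 = 11001001 → 2-byte char #5 = C9 B0.
Offset 14: leading byte 0xEA = 11101010 → 3-byte char #6 = EA 94 A9.
Leading byte 0xEA = 11101010 matches 1110xxxx → 3-byte sequence.
Byte 1: 0xEA = 11101010, payload 1010 (4 bits).
Byte 2: 0x94 = 10010100 (10xxxxxx ✓), payload 010100.
Byte 3: 0xA9 = 10101001 (10xxxxxx ✓), payload 101001.
Concatenate: 1010010100101001 = 0xA529 (16 bits → U+A529).

U+A529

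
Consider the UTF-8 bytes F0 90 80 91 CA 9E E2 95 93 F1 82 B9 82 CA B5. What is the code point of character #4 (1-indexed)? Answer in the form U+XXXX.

Offset 0: leading byte 0xF0 = 11110000 → 4-byte char #1 = F0 90 80 91.
Offset 4: leading byte 0xCA = 11001010 → 2-byte char #2 = CA 9E.
Offset 6: leading byte 0xE2 = 11100010 → 3-byte char #3 = E2 95 93.
Offset 9: leading byte 0xF1 = 11110001 → 4-byte char #4 = F1 82 B9 82.
Leading byte 0xF1 = 11110001 matches 11110xxx → 4-byte sequence.
Byte 1: 0xF1 = 11110001, payload 001 (3 bits).
Byte 2: 0x82 = 10000010 (10xxxxxx ✓), payload 000010.
Byte 3: 0xB9 = 10111001 (10xxxxxx ✓), payload 111001.
Byte 4: 0x82 = 10000010 (10xxxxxx ✓), payload 000010.
Concatenate: 001000010111001000010 = 0x42E42 (21 bits → U+42E42).

U+42E42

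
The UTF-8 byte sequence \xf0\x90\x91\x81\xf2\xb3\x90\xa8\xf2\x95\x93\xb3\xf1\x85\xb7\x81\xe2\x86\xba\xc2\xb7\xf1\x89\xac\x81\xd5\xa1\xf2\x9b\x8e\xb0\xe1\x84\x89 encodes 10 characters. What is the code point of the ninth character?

Offset 0: leading byte 0xF0 = 11110000 → 4-byte char #1 = F0 90 91 81.
Offset 4: leading byte 0xF2 = 11110010 → 4-byte char #2 = F2 B3 90 A8.
Offset 8: leading byte 0xF2 = 11110010 → 4-byte char #3 = F2 95 93 B3.
Offset 12: leading byte 0xF1 = 11110001 → 4-byte char #4 = F1 85 B7 81.
Offset 16: leading byte 0xE2 = 11100010 → 3-byte char #5 = E2 86 BA.
Offset 19: leading byte 0xC2 = 11000010 → 2-byte char #6 = C2 B7.
Offset 21: leading byte 0xF1 = 11110001 → 4-byte char #7 = F1 89 AC 81.
Offset 25: leading byte 0xD5 = 11010101 → 2-byte char #8 = D5 A1.
Offset 27: leading byte 0xF2 = 11110010 → 4-byte char #9 = F2 9B 8E B0.
Leading byte 0xF2 = 11110010 matches 11110xxx → 4-byte sequence.
Byte 1: 0xF2 = 11110010, payload 010 (3 bits).
Byte 2: 0x9B = 10011011 (10xxxxxx ✓), payload 011011.
Byte 3: 0x8E = 10001110 (10xxxxxx ✓), payload 001110.
Byte 4: 0xB0 = 10110000 (10xxxxxx ✓), payload 110000.
Concatenate: 010011011001110110000 = 0x9B3B0 (21 bits → U+9B3B0).

U+9B3B0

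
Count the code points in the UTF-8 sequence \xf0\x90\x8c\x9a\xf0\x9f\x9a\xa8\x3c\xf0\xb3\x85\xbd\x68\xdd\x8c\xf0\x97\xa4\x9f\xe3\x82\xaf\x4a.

Byte at offset 0: 0xF0 = 11110000 → 4-byte char (#1). Advance 4.
Byte at offset 4: 0xF0 = 11110000 → 4-byte char (#2). Advance 4.
Byte at offset 8: 0x3C = 00111100 → 1-byte char (#3). Advance 1.
Byte at offset 9: 0xF0 = 11110000 → 4-byte char (#4). Advance 4.
Byte at offset 13: 0x68 = 01101000 → 1-byte char (#5). Advance 1.
Byte at offset 14: 0xDD = 11011101 → 2-byte char (#6). Advance 2.
Byte at offset 16: 0xF0 = 11110000 → 4-byte char (#7). Advance 4.
Byte at offset 20: 0xE3 = 11100011 → 3-byte char (#8). Advance 3.
Byte at offset 23: 0x4A = 01001010 → 1-byte char (#9). Advance 1.
Reached end at offset 24 after 9 code points.

9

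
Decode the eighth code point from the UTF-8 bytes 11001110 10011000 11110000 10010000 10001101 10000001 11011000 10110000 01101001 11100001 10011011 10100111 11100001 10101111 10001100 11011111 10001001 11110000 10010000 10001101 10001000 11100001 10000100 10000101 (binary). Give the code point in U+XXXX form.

U+10348

Offset 0: leading byte 0xCE = 11001110 → 2-byte char #1 = CE 98.
Offset 2: leading byte 0xF0 = 11110000 → 4-byte char #2 = F0 90 8D 81.
Offset 6: leading byte 0xD8 = 11011000 → 2-byte char #3 = D8 B0.
Offset 8: leading byte 0x69 = 01101001 → 1-byte char #4 = 69.
Offset 9: leading byte 0xE1 = 11100001 → 3-byte char #5 = E1 9B A7.
Offset 12: leading byte 0xE1 = 11100001 → 3-byte char #6 = E1 AF 8C.
Offset 15: leading byte 0xDF = 11011111 → 2-byte char #7 = DF 89.
Offset 17: leading byte 0xF0 = 11110000 → 4-byte char #8 = F0 90 8D 88.
Leading byte 0xF0 = 11110000 matches 11110xxx → 4-byte sequence.
Byte 1: 0xF0 = 11110000, payload 000 (3 bits).
Byte 2: 0x90 = 10010000 (10xxxxxx ✓), payload 010000.
Byte 3: 0x8D = 10001101 (10xxxxxx ✓), payload 001101.
Byte 4: 0x88 = 10001000 (10xxxxxx ✓), payload 001000.
Concatenate: 000010000001101001000 = 0x10348 (21 bits → U+10348).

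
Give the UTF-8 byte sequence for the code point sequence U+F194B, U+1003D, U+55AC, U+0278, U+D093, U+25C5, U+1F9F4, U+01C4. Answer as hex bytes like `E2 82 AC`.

F3 B1 A5 8B F0 90 80 BD E5 96 AC C9 B8 ED 82 93 E2 97 85 F0 9F A7 B4 C7 84

U+F194B: 4-byte form → F3 B1 A5 8B.
U+1003D: 4-byte form → F0 90 80 BD.
U+55AC: 3-byte form → E5 96 AC.
U+0278: 2-byte form → C9 B8.
U+D093: 3-byte form → ED 82 93.
U+25C5: 3-byte form → E2 97 85.
U+1F9F4: 4-byte form → F0 9F A7 B4.
U+01C4: 2-byte form → C7 84.
Concatenated (25 bytes): F3 B1 A5 8B F0 90 80 BD E5 96 AC C9 B8 ED 82 93 E2 97 85 F0 9F A7 B4 C7 84.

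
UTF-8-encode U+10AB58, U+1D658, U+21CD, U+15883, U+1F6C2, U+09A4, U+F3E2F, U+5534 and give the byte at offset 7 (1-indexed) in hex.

1-indexed offset 7 is 0-indexed offset 6.
U+10AB58 → 4-byte form F4 8A AD 98 at offsets 0–3.
U+1D658 → 4-byte form F0 9D 99 98 at offsets 4–7.
Offset 6 falls in char 2's range; it's byte 3 of F0 9D 99 98 = 0x99.

0x99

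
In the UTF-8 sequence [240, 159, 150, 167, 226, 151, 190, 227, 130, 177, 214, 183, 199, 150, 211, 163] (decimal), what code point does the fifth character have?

Offset 0: leading byte 0xF0 = 11110000 → 4-byte char #1 = F0 9F 96 A7.
Offset 4: leading byte 0xE2 = 11100010 → 3-byte char #2 = E2 97 BE.
Offset 7: leading byte 0xE3 = 11100011 → 3-byte char #3 = E3 82 B1.
Offset 10: leading byte 0xD6 = 11010110 → 2-byte char #4 = D6 B7.
Offset 12: leading byte 0xC7 = 11000111 → 2-byte char #5 = C7 96.
Leading byte 0xC7 = 11000111 matches 110xxxxx → 2-byte sequence.
Byte 1: 0xC7 = 11000111, payload 00111 (5 bits).
Byte 2: 0x96 = 10010110 (10xxxxxx ✓), payload 010110.
Concatenate: 00111010110 = 0x1D6 (11 bits → U+01D6).

U+01D6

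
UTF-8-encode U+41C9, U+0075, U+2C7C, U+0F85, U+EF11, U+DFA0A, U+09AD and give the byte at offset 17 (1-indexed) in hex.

0x8A

1-indexed offset 17 is 0-indexed offset 16.
U+41C9 → 3-byte form E4 87 89 at offsets 0–2.
U+0075 → 1-byte form 75 at offsets 3–3.
U+2C7C → 3-byte form E2 B1 BC at offsets 4–6.
U+0F85 → 3-byte form E0 BE 85 at offsets 7–9.
U+EF11 → 3-byte form EE BC 91 at offsets 10–12.
U+DFA0A → 4-byte form F3 9F A8 8A at offsets 13–16.
Offset 16 falls in char 6's range; it's byte 4 of F3 9F A8 8A = 0x8A.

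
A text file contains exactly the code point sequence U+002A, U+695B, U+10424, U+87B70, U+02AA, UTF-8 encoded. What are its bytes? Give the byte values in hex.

2A E6 A5 9B F0 90 90 A4 F2 87 AD B0 CA AA

U+002A: 1-byte form → 2A.
U+695B: 3-byte form → E6 A5 9B.
U+10424: 4-byte form → F0 90 90 A4.
U+87B70: 4-byte form → F2 87 AD B0.
U+02AA: 2-byte form → CA AA.
Concatenated (14 bytes): 2A E6 A5 9B F0 90 90 A4 F2 87 AD B0 CA AA.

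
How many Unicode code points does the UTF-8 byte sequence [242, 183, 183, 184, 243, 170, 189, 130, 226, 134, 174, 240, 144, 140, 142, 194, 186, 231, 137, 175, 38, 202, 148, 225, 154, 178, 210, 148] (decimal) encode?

Byte at offset 0: 0xF2 = 11110010 → 4-byte char (#1). Advance 4.
Byte at offset 4: 0xF3 = 11110011 → 4-byte char (#2). Advance 4.
Byte at offset 8: 0xE2 = 11100010 → 3-byte char (#3). Advance 3.
Byte at offset 11: 0xF0 = 11110000 → 4-byte char (#4). Advance 4.
Byte at offset 15: 0xC2 = 11000010 → 2-byte char (#5). Advance 2.
Byte at offset 17: 0xE7 = 11100111 → 3-byte char (#6). Advance 3.
Byte at offset 20: 0x26 = 00100110 → 1-byte char (#7). Advance 1.
Byte at offset 21: 0xCA = 11001010 → 2-byte char (#8). Advance 2.
Byte at offset 23: 0xE1 = 11100001 → 3-byte char (#9). Advance 3.
Byte at offset 26: 0xD2 = 11010010 → 2-byte char (#10). Advance 2.
Reached end at offset 28 after 10 code points.

10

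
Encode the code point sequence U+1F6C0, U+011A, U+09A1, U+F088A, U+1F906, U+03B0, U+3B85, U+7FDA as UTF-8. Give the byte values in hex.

F0 9F 9B 80 C4 9A E0 A6 A1 F3 B0 A2 8A F0 9F A4 86 CE B0 E3 AE 85 E7 BF 9A

U+1F6C0: 4-byte form → F0 9F 9B 80.
U+011A: 2-byte form → C4 9A.
U+09A1: 3-byte form → E0 A6 A1.
U+F088A: 4-byte form → F3 B0 A2 8A.
U+1F906: 4-byte form → F0 9F A4 86.
U+03B0: 2-byte form → CE B0.
U+3B85: 3-byte form → E3 AE 85.
U+7FDA: 3-byte form → E7 BF 9A.
Concatenated (25 bytes): F0 9F 9B 80 C4 9A E0 A6 A1 F3 B0 A2 8A F0 9F A4 86 CE B0 E3 AE 85 E7 BF 9A.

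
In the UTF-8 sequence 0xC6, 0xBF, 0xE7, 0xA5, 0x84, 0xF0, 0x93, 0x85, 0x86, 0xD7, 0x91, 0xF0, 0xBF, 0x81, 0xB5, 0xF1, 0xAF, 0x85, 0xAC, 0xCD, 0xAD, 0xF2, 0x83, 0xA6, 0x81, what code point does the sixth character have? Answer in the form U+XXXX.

Offset 0: leading byte 0xC6 = 11000110 → 2-byte char #1 = C6 BF.
Offset 2: leading byte 0xE7 = 11100111 → 3-byte char #2 = E7 A5 84.
Offset 5: leading byte 0xF0 = 11110000 → 4-byte char #3 = F0 93 85 86.
Offset 9: leading byte 0xD7 = 11010111 → 2-byte char #4 = D7 91.
Offset 11: leading byte 0xF0 = 11110000 → 4-byte char #5 = F0 BF 81 B5.
Offset 15: leading byte 0xF1 = 11110001 → 4-byte char #6 = F1 AF 85 AC.
Leading byte 0xF1 = 11110001 matches 11110xxx → 4-byte sequence.
Byte 1: 0xF1 = 11110001, payload 001 (3 bits).
Byte 2: 0xAF = 10101111 (10xxxxxx ✓), payload 101111.
Byte 3: 0x85 = 10000101 (10xxxxxx ✓), payload 000101.
Byte 4: 0xAC = 10101100 (10xxxxxx ✓), payload 101100.
Concatenate: 001101111000101101100 = 0x6F16C (21 bits → U+6F16C).

U+6F16C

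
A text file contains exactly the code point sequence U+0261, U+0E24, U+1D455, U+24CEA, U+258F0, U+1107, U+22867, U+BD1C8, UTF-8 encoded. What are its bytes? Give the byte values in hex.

U+0261: 2-byte form → C9 A1.
U+0E24: 3-byte form → E0 B8 A4.
U+1D455: 4-byte form → F0 9D 91 95.
U+24CEA: 4-byte form → F0 A4 B3 AA.
U+258F0: 4-byte form → F0 A5 A3 B0.
U+1107: 3-byte form → E1 84 87.
U+22867: 4-byte form → F0 A2 A1 A7.
U+BD1C8: 4-byte form → F2 BD 87 88.
Concatenated (28 bytes): C9 A1 E0 B8 A4 F0 9D 91 95 F0 A4 B3 AA F0 A5 A3 B0 E1 84 87 F0 A2 A1 A7 F2 BD 87 88.

C9 A1 E0 B8 A4 F0 9D 91 95 F0 A4 B3 AA F0 A5 A3 B0 E1 84 87 F0 A2 A1 A7 F2 BD 87 88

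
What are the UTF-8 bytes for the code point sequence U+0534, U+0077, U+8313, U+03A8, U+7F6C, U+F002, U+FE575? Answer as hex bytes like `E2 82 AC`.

D4 B4 77 E8 8C 93 CE A8 E7 BD AC EF 80 82 F3 BE 95 B5

U+0534: 2-byte form → D4 B4.
U+0077: 1-byte form → 77.
U+8313: 3-byte form → E8 8C 93.
U+03A8: 2-byte form → CE A8.
U+7F6C: 3-byte form → E7 BD AC.
U+F002: 3-byte form → EF 80 82.
U+FE575: 4-byte form → F3 BE 95 B5.
Concatenated (18 bytes): D4 B4 77 E8 8C 93 CE A8 E7 BD AC EF 80 82 F3 BE 95 B5.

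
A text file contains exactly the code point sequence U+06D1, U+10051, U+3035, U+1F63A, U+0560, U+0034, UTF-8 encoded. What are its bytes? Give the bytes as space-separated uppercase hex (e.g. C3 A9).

DB 91 F0 90 81 91 E3 80 B5 F0 9F 98 BA D5 A0 34

U+06D1: 2-byte form → DB 91.
U+10051: 4-byte form → F0 90 81 91.
U+3035: 3-byte form → E3 80 B5.
U+1F63A: 4-byte form → F0 9F 98 BA.
U+0560: 2-byte form → D5 A0.
U+0034: 1-byte form → 34.
Concatenated (16 bytes): DB 91 F0 90 81 91 E3 80 B5 F0 9F 98 BA D5 A0 34.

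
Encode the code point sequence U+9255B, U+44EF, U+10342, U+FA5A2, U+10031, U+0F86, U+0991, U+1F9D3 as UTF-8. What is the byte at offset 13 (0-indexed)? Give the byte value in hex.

0x96

U+9255B → 4-byte form F2 92 95 9B at offsets 0–3.
U+44EF → 3-byte form E4 93 AF at offsets 4–6.
U+10342 → 4-byte form F0 90 8D 82 at offsets 7–10.
U+FA5A2 → 4-byte form F3 BA 96 A2 at offsets 11–14.
Offset 13 falls in char 4's range; it's byte 3 of F3 BA 96 A2 = 0x96.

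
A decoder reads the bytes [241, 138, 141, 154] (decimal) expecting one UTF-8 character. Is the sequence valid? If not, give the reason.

Leading byte 0xF1 = 11110001 → 4-byte form.
Continuation bytes 0x8A=10001010, 0x8D=10001101, 0x9A=10011010 all match 10xxxxxx.
Decoded value 0x4A35A is ≥ 0x10000 (shortest form) and not a surrogate.

valid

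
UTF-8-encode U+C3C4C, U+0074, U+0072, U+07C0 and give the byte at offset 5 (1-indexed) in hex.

1-indexed offset 5 is 0-indexed offset 4.
U+C3C4C → 4-byte form F3 83 B1 8C at offsets 0–3.
U+0074 → 1-byte form 74 at offsets 4–4.
Offset 4 falls in char 2's range; it's byte 1 of 74 = 0x74.

0x74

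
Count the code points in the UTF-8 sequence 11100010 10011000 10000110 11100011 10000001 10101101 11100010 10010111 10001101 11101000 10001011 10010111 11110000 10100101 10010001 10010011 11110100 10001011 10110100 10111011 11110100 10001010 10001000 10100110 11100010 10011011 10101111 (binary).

8

Byte at offset 0: 0xE2 = 11100010 → 3-byte char (#1). Advance 3.
Byte at offset 3: 0xE3 = 11100011 → 3-byte char (#2). Advance 3.
Byte at offset 6: 0xE2 = 11100010 → 3-byte char (#3). Advance 3.
Byte at offset 9: 0xE8 = 11101000 → 3-byte char (#4). Advance 3.
Byte at offset 12: 0xF0 = 11110000 → 4-byte char (#5). Advance 4.
Byte at offset 16: 0xF4 = 11110100 → 4-byte char (#6). Advance 4.
Byte at offset 20: 0xF4 = 11110100 → 4-byte char (#7). Advance 4.
Byte at offset 24: 0xE2 = 11100010 → 3-byte char (#8). Advance 3.
Reached end at offset 27 after 8 code points.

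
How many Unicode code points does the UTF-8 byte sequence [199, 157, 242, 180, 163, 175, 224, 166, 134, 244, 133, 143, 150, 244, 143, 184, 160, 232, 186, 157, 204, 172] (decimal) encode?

7

Byte at offset 0: 0xC7 = 11000111 → 2-byte char (#1). Advance 2.
Byte at offset 2: 0xF2 = 11110010 → 4-byte char (#2). Advance 4.
Byte at offset 6: 0xE0 = 11100000 → 3-byte char (#3). Advance 3.
Byte at offset 9: 0xF4 = 11110100 → 4-byte char (#4). Advance 4.
Byte at offset 13: 0xF4 = 11110100 → 4-byte char (#5). Advance 4.
Byte at offset 17: 0xE8 = 11101000 → 3-byte char (#6). Advance 3.
Byte at offset 20: 0xCC = 11001100 → 2-byte char (#7). Advance 2.
Reached end at offset 22 after 7 code points.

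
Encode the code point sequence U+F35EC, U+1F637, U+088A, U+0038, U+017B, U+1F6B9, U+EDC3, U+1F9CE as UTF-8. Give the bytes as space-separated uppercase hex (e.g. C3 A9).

F3 B3 97 AC F0 9F 98 B7 E0 A2 8A 38 C5 BB F0 9F 9A B9 EE B7 83 F0 9F A7 8E

U+F35EC: 4-byte form → F3 B3 97 AC.
U+1F637: 4-byte form → F0 9F 98 B7.
U+088A: 3-byte form → E0 A2 8A.
U+0038: 1-byte form → 38.
U+017B: 2-byte form → C5 BB.
U+1F6B9: 4-byte form → F0 9F 9A B9.
U+EDC3: 3-byte form → EE B7 83.
U+1F9CE: 4-byte form → F0 9F A7 8E.
Concatenated (25 bytes): F3 B3 97 AC F0 9F 98 B7 E0 A2 8A 38 C5 BB F0 9F 9A B9 EE B7 83 F0 9F A7 8E.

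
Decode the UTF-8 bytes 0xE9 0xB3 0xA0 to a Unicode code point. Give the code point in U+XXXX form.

Leading byte 0xE9 = 11101001 matches 1110xxxx → 3-byte sequence.
Byte 1: 0xE9 = 11101001, payload 1001 (4 bits).
Byte 2: 0xB3 = 10110011 (10xxxxxx ✓), payload 110011.
Byte 3: 0xA0 = 10100000 (10xxxxxx ✓), payload 100000.
Concatenate: 1001110011100000 = 0x9CE0 (16 bits → U+9CE0).

U+9CE0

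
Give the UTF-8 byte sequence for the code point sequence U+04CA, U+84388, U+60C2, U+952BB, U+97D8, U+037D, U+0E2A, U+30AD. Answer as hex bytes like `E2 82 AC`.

U+04CA: 2-byte form → D3 8A.
U+84388: 4-byte form → F2 84 8E 88.
U+60C2: 3-byte form → E6 83 82.
U+952BB: 4-byte form → F2 95 8A BB.
U+97D8: 3-byte form → E9 9F 98.
U+037D: 2-byte form → CD BD.
U+0E2A: 3-byte form → E0 B8 AA.
U+30AD: 3-byte form → E3 82 AD.
Concatenated (24 bytes): D3 8A F2 84 8E 88 E6 83 82 F2 95 8A BB E9 9F 98 CD BD E0 B8 AA E3 82 AD.

D3 8A F2 84 8E 88 E6 83 82 F2 95 8A BB E9 9F 98 CD BD E0 B8 AA E3 82 AD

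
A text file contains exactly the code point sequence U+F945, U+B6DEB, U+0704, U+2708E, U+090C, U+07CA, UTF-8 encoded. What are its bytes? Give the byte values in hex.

EF A5 85 F2 B6 B7 AB DC 84 F0 A7 82 8E E0 A4 8C DF 8A

U+F945: 3-byte form → EF A5 85.
U+B6DEB: 4-byte form → F2 B6 B7 AB.
U+0704: 2-byte form → DC 84.
U+2708E: 4-byte form → F0 A7 82 8E.
U+090C: 3-byte form → E0 A4 8C.
U+07CA: 2-byte form → DF 8A.
Concatenated (18 bytes): EF A5 85 F2 B6 B7 AB DC 84 F0 A7 82 8E E0 A4 8C DF 8A.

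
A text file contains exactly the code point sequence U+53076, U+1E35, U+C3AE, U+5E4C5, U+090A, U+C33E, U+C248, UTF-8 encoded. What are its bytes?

F1 93 81 B6 E1 B8 B5 EC 8E AE F1 9E 93 85 E0 A4 8A EC 8C BE EC 89 88

U+53076: 4-byte form → F1 93 81 B6.
U+1E35: 3-byte form → E1 B8 B5.
U+C3AE: 3-byte form → EC 8E AE.
U+5E4C5: 4-byte form → F1 9E 93 85.
U+090A: 3-byte form → E0 A4 8A.
U+C33E: 3-byte form → EC 8C BE.
U+C248: 3-byte form → EC 89 88.
Concatenated (23 bytes): F1 93 81 B6 E1 B8 B5 EC 8E AE F1 9E 93 85 E0 A4 8A EC 8C BE EC 89 88.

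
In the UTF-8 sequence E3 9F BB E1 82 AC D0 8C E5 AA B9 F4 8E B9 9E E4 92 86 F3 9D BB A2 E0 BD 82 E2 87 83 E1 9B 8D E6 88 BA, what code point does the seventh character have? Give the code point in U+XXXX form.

U+DDEE2

Offset 0: leading byte 0xE3 = 11100011 → 3-byte char #1 = E3 9F BB.
Offset 3: leading byte 0xE1 = 11100001 → 3-byte char #2 = E1 82 AC.
Offset 6: leading byte 0xD0 = 11010000 → 2-byte char #3 = D0 8C.
Offset 8: leading byte 0xE5 = 11100101 → 3-byte char #4 = E5 AA B9.
Offset 11: leading byte 0xF4 = 11110100 → 4-byte char #5 = F4 8E B9 9E.
Offset 15: leading byte 0xE4 = 11100100 → 3-byte char #6 = E4 92 86.
Offset 18: leading byte 0xF3 = 11110011 → 4-byte char #7 = F3 9D BB A2.
Leading byte 0xF3 = 11110011 matches 11110xxx → 4-byte sequence.
Byte 1: 0xF3 = 11110011, payload 011 (3 bits).
Byte 2: 0x9D = 10011101 (10xxxxxx ✓), payload 011101.
Byte 3: 0xBB = 10111011 (10xxxxxx ✓), payload 111011.
Byte 4: 0xA2 = 10100010 (10xxxxxx ✓), payload 100010.
Concatenate: 011011101111011100010 = 0xDDEE2 (21 bits → U+DDEE2).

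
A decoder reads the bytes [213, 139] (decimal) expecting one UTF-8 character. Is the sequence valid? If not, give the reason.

valid

Leading byte 0xD5 = 11010101 → 2-byte form.
Continuation bytes 0x8B=10001011 all match 10xxxxxx.
Decoded value 0x54B is ≥ 0x80 (shortest form) and not a surrogate.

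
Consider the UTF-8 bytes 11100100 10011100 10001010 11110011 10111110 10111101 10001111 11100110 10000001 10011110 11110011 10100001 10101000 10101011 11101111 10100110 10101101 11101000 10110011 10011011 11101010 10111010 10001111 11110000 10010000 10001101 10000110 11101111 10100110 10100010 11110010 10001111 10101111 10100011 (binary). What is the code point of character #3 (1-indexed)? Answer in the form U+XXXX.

Offset 0: leading byte 0xE4 = 11100100 → 3-byte char #1 = E4 9C 8A.
Offset 3: leading byte 0xF3 = 11110011 → 4-byte char #2 = F3 BE BD 8F.
Offset 7: leading byte 0xE6 = 11100110 → 3-byte char #3 = E6 81 9E.
Leading byte 0xE6 = 11100110 matches 1110xxxx → 3-byte sequence.
Byte 1: 0xE6 = 11100110, payload 0110 (4 bits).
Byte 2: 0x81 = 10000001 (10xxxxxx ✓), payload 000001.
Byte 3: 0x9E = 10011110 (10xxxxxx ✓), payload 011110.
Concatenate: 0110000001011110 = 0x605E (16 bits → U+605E).

U+605E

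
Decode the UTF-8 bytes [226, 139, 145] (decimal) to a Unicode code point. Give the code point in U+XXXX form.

U+22D1

Leading byte 0xE2 = 11100010 matches 1110xxxx → 3-byte sequence.
Byte 1: 0xE2 = 11100010, payload 0010 (4 bits).
Byte 2: 0x8B = 10001011 (10xxxxxx ✓), payload 001011.
Byte 3: 0x91 = 10010001 (10xxxxxx ✓), payload 010001.
Concatenate: 0010001011010001 = 0x22D1 (16 bits → U+22D1).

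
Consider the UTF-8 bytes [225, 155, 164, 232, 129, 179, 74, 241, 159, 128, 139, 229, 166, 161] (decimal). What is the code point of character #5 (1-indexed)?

Offset 0: leading byte 0xE1 = 11100001 → 3-byte char #1 = E1 9B A4.
Offset 3: leading byte 0xE8 = 11101000 → 3-byte char #2 = E8 81 B3.
Offset 6: leading byte 0x4A = 01001010 → 1-byte char #3 = 4A.
Offset 7: leading byte 0xF1 = 11110001 → 4-byte char #4 = F1 9F 80 8B.
Offset 11: leading byte 0xE5 = 11100101 → 3-byte char #5 = E5 A6 A1.
Leading byte 0xE5 = 11100101 matches 1110xxxx → 3-byte sequence.
Byte 1: 0xE5 = 11100101, payload 0101 (4 bits).
Byte 2: 0xA6 = 10100110 (10xxxxxx ✓), payload 100110.
Byte 3: 0xA1 = 10100001 (10xxxxxx ✓), payload 100001.
Concatenate: 0101100110100001 = 0x59A1 (16 bits → U+59A1).

U+59A1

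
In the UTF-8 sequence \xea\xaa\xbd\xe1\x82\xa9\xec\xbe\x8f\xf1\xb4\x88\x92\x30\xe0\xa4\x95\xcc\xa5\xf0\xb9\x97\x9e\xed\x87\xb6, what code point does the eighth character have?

Offset 0: leading byte 0xEA = 11101010 → 3-byte char #1 = EA AA BD.
Offset 3: leading byte 0xE1 = 11100001 → 3-byte char #2 = E1 82 A9.
Offset 6: leading byte 0xEC = 11101100 → 3-byte char #3 = EC BE 8F.
Offset 9: leading byte 0xF1 = 11110001 → 4-byte char #4 = F1 B4 88 92.
Offset 13: leading byte 0x30 = 00110000 → 1-byte char #5 = 30.
Offset 14: leading byte 0xE0 = 11100000 → 3-byte char #6 = E0 A4 95.
Offset 17: leading byte 0xCC = 11001100 → 2-byte char #7 = CC A5.
Offset 19: leading byte 0xF0 = 11110000 → 4-byte char #8 = F0 B9 97 9E.
Leading byte 0xF0 = 11110000 matches 11110xxx → 4-byte sequence.
Byte 1: 0xF0 = 11110000, payload 000 (3 bits).
Byte 2: 0xB9 = 10111001 (10xxxxxx ✓), payload 111001.
Byte 3: 0x97 = 10010111 (10xxxxxx ✓), payload 010111.
Byte 4: 0x9E = 10011110 (10xxxxxx ✓), payload 011110.
Concatenate: 000111001010111011110 = 0x395DE (21 bits → U+395DE).

U+395DE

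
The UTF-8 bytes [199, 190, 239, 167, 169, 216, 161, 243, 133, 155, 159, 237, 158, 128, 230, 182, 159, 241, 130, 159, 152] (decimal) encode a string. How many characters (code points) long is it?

7

Byte at offset 0: 0xC7 = 11000111 → 2-byte char (#1). Advance 2.
Byte at offset 2: 0xEF = 11101111 → 3-byte char (#2). Advance 3.
Byte at offset 5: 0xD8 = 11011000 → 2-byte char (#3). Advance 2.
Byte at offset 7: 0xF3 = 11110011 → 4-byte char (#4). Advance 4.
Byte at offset 11: 0xED = 11101101 → 3-byte char (#5). Advance 3.
Byte at offset 14: 0xE6 = 11100110 → 3-byte char (#6). Advance 3.
Byte at offset 17: 0xF1 = 11110001 → 4-byte char (#7). Advance 4.
Reached end at offset 21 after 7 code points.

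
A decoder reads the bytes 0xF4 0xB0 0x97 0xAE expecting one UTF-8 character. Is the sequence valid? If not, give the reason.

invalid (encodes a value above U+10FFFF)

Leading byte 0xF4 = 11110100 → 4-byte form.
Payload = 0x1305EE, which exceeds U+10FFFF, the maximum Unicode code point. (Leading bytes F5–FF, or F4 followed by ≥ 0x90, are invalid.)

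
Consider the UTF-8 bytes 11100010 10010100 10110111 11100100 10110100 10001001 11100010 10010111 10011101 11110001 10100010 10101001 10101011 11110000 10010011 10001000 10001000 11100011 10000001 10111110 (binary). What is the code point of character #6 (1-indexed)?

U+307E

Offset 0: leading byte 0xE2 = 11100010 → 3-byte char #1 = E2 94 B7.
Offset 3: leading byte 0xE4 = 11100100 → 3-byte char #2 = E4 B4 89.
Offset 6: leading byte 0xE2 = 11100010 → 3-byte char #3 = E2 97 9D.
Offset 9: leading byte 0xF1 = 11110001 → 4-byte char #4 = F1 A2 A9 AB.
Offset 13: leading byte 0xF0 = 11110000 → 4-byte char #5 = F0 93 88 88.
Offset 17: leading byte 0xE3 = 11100011 → 3-byte char #6 = E3 81 BE.
Leading byte 0xE3 = 11100011 matches 1110xxxx → 3-byte sequence.
Byte 1: 0xE3 = 11100011, payload 0011 (4 bits).
Byte 2: 0x81 = 10000001 (10xxxxxx ✓), payload 000001.
Byte 3: 0xBE = 10111110 (10xxxxxx ✓), payload 111110.
Concatenate: 0011000001111110 = 0x307E (16 bits → U+307E).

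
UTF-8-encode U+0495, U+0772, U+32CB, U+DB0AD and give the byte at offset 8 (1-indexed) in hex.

1-indexed offset 8 is 0-indexed offset 7.
U+0495 → 2-byte form D2 95 at offsets 0–1.
U+0772 → 2-byte form DD B2 at offsets 2–3.
U+32CB → 3-byte form E3 8B 8B at offsets 4–6.
U+DB0AD → 4-byte form F3 9B 82 AD at offsets 7–10.
Offset 7 falls in char 4's range; it's byte 1 of F3 9B 82 AD = 0xF3.

0xF3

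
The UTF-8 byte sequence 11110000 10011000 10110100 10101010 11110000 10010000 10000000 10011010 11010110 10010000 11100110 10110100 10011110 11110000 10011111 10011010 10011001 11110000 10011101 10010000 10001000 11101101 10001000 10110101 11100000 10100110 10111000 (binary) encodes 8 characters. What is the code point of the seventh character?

Offset 0: leading byte 0xF0 = 11110000 → 4-byte char #1 = F0 98 B4 AA.
Offset 4: leading byte 0xF0 = 11110000 → 4-byte char #2 = F0 90 80 9A.
Offset 8: leading byte 0xD6 = 11010110 → 2-byte char #3 = D6 90.
Offset 10: leading byte 0xE6 = 11100110 → 3-byte char #4 = E6 B4 9E.
Offset 13: leading byte 0xF0 = 11110000 → 4-byte char #5 = F0 9F 9A 99.
Offset 17: leading byte 0xF0 = 11110000 → 4-byte char #6 = F0 9D 90 88.
Offset 21: leading byte 0xED = 11101101 → 3-byte char #7 = ED 88 B5.
Leading byte 0xED = 11101101 matches 1110xxxx → 3-byte sequence.
Byte 1: 0xED = 11101101, payload 1101 (4 bits).
Byte 2: 0x88 = 10001000 (10xxxxxx ✓), payload 001000.
Byte 3: 0xB5 = 10110101 (10xxxxxx ✓), payload 110101.
Concatenate: 1101001000110101 = 0xD235 (16 bits → U+D235).

U+D235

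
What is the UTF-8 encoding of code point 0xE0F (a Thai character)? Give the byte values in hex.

U+0E0F = 0xE0F = 3599 decimal. In range U+0800–U+FFFF → 3-byte form: 1110xxxx 10xxxxxx 10xxxxxx.
Binary (16 bits): 0000111000001111.
Split 4+6+6: 0000 | 111000 | 001111.
Byte 1: 11100000 = 0xE0.
Byte 2: 10111000 = 0xB8.
Byte 3: 10001111 = 0x8F.

E0 B8 8F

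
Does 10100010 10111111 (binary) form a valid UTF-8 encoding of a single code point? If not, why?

invalid (continuation byte with no leading byte)

Byte 0xA2 = 10100010 has the form 10xxxxxx — a continuation byte — but there is no preceding leading byte.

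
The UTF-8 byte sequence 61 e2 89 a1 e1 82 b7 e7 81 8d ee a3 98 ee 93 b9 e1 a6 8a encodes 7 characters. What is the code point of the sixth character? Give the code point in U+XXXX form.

U+E4F9

Offset 0: leading byte 0x61 = 01100001 → 1-byte char #1 = 61.
Offset 1: leading byte 0xE2 = 11100010 → 3-byte char #2 = E2 89 A1.
Offset 4: leading byte 0xE1 = 11100001 → 3-byte char #3 = E1 82 B7.
Offset 7: leading byte 0xE7 = 11100111 → 3-byte char #4 = E7 81 8D.
Offset 10: leading byte 0xEE = 11101110 → 3-byte char #5 = EE A3 98.
Offset 13: leading byte 0xEE = 11101110 → 3-byte char #6 = EE 93 B9.
Leading byte 0xEE = 11101110 matches 1110xxxx → 3-byte sequence.
Byte 1: 0xEE = 11101110, payload 1110 (4 bits).
Byte 2: 0x93 = 10010011 (10xxxxxx ✓), payload 010011.
Byte 3: 0xB9 = 10111001 (10xxxxxx ✓), payload 111001.
Concatenate: 1110010011111001 = 0xE4F9 (16 bits → U+E4F9).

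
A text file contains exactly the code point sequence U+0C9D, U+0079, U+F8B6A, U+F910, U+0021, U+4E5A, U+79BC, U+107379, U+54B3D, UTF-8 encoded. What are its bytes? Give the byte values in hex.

E0 B2 9D 79 F3 B8 AD AA EF A4 90 21 E4 B9 9A E7 A6 BC F4 87 8D B9 F1 94 AC BD

U+0C9D: 3-byte form → E0 B2 9D.
U+0079: 1-byte form → 79.
U+F8B6A: 4-byte form → F3 B8 AD AA.
U+F910: 3-byte form → EF A4 90.
U+0021: 1-byte form → 21.
U+4E5A: 3-byte form → E4 B9 9A.
U+79BC: 3-byte form → E7 A6 BC.
U+107379: 4-byte form → F4 87 8D B9.
U+54B3D: 4-byte form → F1 94 AC BD.
Concatenated (26 bytes): E0 B2 9D 79 F3 B8 AD AA EF A4 90 21 E4 B9 9A E7 A6 BC F4 87 8D B9 F1 94 AC BD.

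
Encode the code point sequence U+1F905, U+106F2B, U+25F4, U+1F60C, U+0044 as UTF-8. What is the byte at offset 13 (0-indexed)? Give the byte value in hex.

U+1F905 → 4-byte form F0 9F A4 85 at offsets 0–3.
U+106F2B → 4-byte form F4 86 BC AB at offsets 4–7.
U+25F4 → 3-byte form E2 97 B4 at offsets 8–10.
U+1F60C → 4-byte form F0 9F 98 8C at offsets 11–14.
Offset 13 falls in char 4's range; it's byte 3 of F0 9F 98 8C = 0x98.

0x98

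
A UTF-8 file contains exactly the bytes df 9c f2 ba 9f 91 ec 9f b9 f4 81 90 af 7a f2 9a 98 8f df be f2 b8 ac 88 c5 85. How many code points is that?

Byte at offset 0: 0xDF = 11011111 → 2-byte char (#1). Advance 2.
Byte at offset 2: 0xF2 = 11110010 → 4-byte char (#2). Advance 4.
Byte at offset 6: 0xEC = 11101100 → 3-byte char (#3). Advance 3.
Byte at offset 9: 0xF4 = 11110100 → 4-byte char (#4). Advance 4.
Byte at offset 13: 0x7A = 01111010 → 1-byte char (#5). Advance 1.
Byte at offset 14: 0xF2 = 11110010 → 4-byte char (#6). Advance 4.
Byte at offset 18: 0xDF = 11011111 → 2-byte char (#7). Advance 2.
Byte at offset 20: 0xF2 = 11110010 → 4-byte char (#8). Advance 4.
Byte at offset 24: 0xC5 = 11000101 → 2-byte char (#9). Advance 2.
Reached end at offset 26 after 9 code points.

9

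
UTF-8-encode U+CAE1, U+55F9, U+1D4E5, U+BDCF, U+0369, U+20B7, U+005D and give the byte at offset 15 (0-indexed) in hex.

U+CAE1 → 3-byte form EC AB A1 at offsets 0–2.
U+55F9 → 3-byte form E5 97 B9 at offsets 3–5.
U+1D4E5 → 4-byte form F0 9D 93 A5 at offsets 6–9.
U+BDCF → 3-byte form EB B7 8F at offsets 10–12.
U+0369 → 2-byte form CD A9 at offsets 13–14.
U+20B7 → 3-byte form E2 82 B7 at offsets 15–17.
Offset 15 falls in char 6's range; it's byte 1 of E2 82 B7 = 0xE2.

0xE2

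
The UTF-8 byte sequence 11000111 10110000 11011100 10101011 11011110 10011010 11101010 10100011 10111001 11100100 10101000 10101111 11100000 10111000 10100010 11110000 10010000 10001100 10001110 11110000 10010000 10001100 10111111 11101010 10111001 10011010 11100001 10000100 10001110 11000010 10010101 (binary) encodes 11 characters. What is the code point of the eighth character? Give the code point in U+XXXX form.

U+1033F

Offset 0: leading byte 0xC7 = 11000111 → 2-byte char #1 = C7 B0.
Offset 2: leading byte 0xDC = 11011100 → 2-byte char #2 = DC AB.
Offset 4: leading byte 0xDE = 11011110 → 2-byte char #3 = DE 9A.
Offset 6: leading byte 0xEA = 11101010 → 3-byte char #4 = EA A3 B9.
Offset 9: leading byte 0xE4 = 11100100 → 3-byte char #5 = E4 A8 AF.
Offset 12: leading byte 0xE0 = 11100000 → 3-byte char #6 = E0 B8 A2.
Offset 15: leading byte 0xF0 = 11110000 → 4-byte char #7 = F0 90 8C 8E.
Offset 19: leading byte 0xF0 = 11110000 → 4-byte char #8 = F0 90 8C BF.
Leading byte 0xF0 = 11110000 matches 11110xxx → 4-byte sequence.
Byte 1: 0xF0 = 11110000, payload 000 (3 bits).
Byte 2: 0x90 = 10010000 (10xxxxxx ✓), payload 010000.
Byte 3: 0x8C = 10001100 (10xxxxxx ✓), payload 001100.
Byte 4: 0xBF = 10111111 (10xxxxxx ✓), payload 111111.
Concatenate: 000010000001100111111 = 0x1033F (21 bits → U+1033F).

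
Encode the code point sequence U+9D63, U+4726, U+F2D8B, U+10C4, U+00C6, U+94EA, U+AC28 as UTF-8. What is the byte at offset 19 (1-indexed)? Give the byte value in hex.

0xEA

1-indexed offset 19 is 0-indexed offset 18.
U+9D63 → 3-byte form E9 B5 A3 at offsets 0–2.
U+4726 → 3-byte form E4 9C A6 at offsets 3–5.
U+F2D8B → 4-byte form F3 B2 B6 8B at offsets 6–9.
U+10C4 → 3-byte form E1 83 84 at offsets 10–12.
U+00C6 → 2-byte form C3 86 at offsets 13–14.
U+94EA → 3-byte form E9 93 AA at offsets 15–17.
U+AC28 → 3-byte form EA B0 A8 at offsets 18–20.
Offset 18 falls in char 7's range; it's byte 1 of EA B0 A8 = 0xEA.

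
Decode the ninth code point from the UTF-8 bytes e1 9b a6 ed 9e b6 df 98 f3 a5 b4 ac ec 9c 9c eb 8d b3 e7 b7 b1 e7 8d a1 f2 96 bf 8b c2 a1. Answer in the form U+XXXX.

U+96FCB

Offset 0: leading byte 0xE1 = 11100001 → 3-byte char #1 = E1 9B A6.
Offset 3: leading byte 0xED = 11101101 → 3-byte char #2 = ED 9E B6.
Offset 6: leading byte 0xDF = 11011111 → 2-byte char #3 = DF 98.
Offset 8: leading byte 0xF3 = 11110011 → 4-byte char #4 = F3 A5 B4 AC.
Offset 12: leading byte 0xEC = 11101100 → 3-byte char #5 = EC 9C 9C.
Offset 15: leading byte 0xEB = 11101011 → 3-byte char #6 = EB 8D B3.
Offset 18: leading byte 0xE7 = 11100111 → 3-byte char #7 = E7 B7 B1.
Offset 21: leading byte 0xE7 = 11100111 → 3-byte char #8 = E7 8D A1.
Offset 24: leading byte 0xF2 = 11110010 → 4-byte char #9 = F2 96 BF 8B.
Leading byte 0xF2 = 11110010 matches 11110xxx → 4-byte sequence.
Byte 1: 0xF2 = 11110010, payload 010 (3 bits).
Byte 2: 0x96 = 10010110 (10xxxxxx ✓), payload 010110.
Byte 3: 0xBF = 10111111 (10xxxxxx ✓), payload 111111.
Byte 4: 0x8B = 10001011 (10xxxxxx ✓), payload 001011.
Concatenate: 010010110111111001011 = 0x96FCB (21 bits → U+96FCB).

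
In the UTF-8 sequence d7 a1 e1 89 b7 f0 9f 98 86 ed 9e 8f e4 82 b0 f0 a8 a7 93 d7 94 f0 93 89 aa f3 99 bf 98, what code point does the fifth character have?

U+40B0

Offset 0: leading byte 0xD7 = 11010111 → 2-byte char #1 = D7 A1.
Offset 2: leading byte 0xE1 = 11100001 → 3-byte char #2 = E1 89 B7.
Offset 5: leading byte 0xF0 = 11110000 → 4-byte char #3 = F0 9F 98 86.
Offset 9: leading byte 0xED = 11101101 → 3-byte char #4 = ED 9E 8F.
Offset 12: leading byte 0xE4 = 11100100 → 3-byte char #5 = E4 82 B0.
Leading byte 0xE4 = 11100100 matches 1110xxxx → 3-byte sequence.
Byte 1: 0xE4 = 11100100, payload 0100 (4 bits).
Byte 2: 0x82 = 10000010 (10xxxxxx ✓), payload 000010.
Byte 3: 0xB0 = 10110000 (10xxxxxx ✓), payload 110000.
Concatenate: 0100000010110000 = 0x40B0 (16 bits → U+40B0).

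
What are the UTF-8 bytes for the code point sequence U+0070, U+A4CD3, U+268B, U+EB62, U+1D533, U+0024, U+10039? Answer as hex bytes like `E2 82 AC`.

70 F2 A4 B3 93 E2 9A 8B EE AD A2 F0 9D 94 B3 24 F0 90 80 B9

U+0070: 1-byte form → 70.
U+A4CD3: 4-byte form → F2 A4 B3 93.
U+268B: 3-byte form → E2 9A 8B.
U+EB62: 3-byte form → EE AD A2.
U+1D533: 4-byte form → F0 9D 94 B3.
U+0024: 1-byte form → 24.
U+10039: 4-byte form → F0 90 80 B9.
Concatenated (20 bytes): 70 F2 A4 B3 93 E2 9A 8B EE AD A2 F0 9D 94 B3 24 F0 90 80 B9.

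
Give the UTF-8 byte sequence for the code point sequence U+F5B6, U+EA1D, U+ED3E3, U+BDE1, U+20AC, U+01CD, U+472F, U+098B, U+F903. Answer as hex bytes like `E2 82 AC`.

EF 96 B6 EE A8 9D F3 AD 8F A3 EB B7 A1 E2 82 AC C7 8D E4 9C AF E0 A6 8B EF A4 83

U+F5B6: 3-byte form → EF 96 B6.
U+EA1D: 3-byte form → EE A8 9D.
U+ED3E3: 4-byte form → F3 AD 8F A3.
U+BDE1: 3-byte form → EB B7 A1.
U+20AC: 3-byte form → E2 82 AC.
U+01CD: 2-byte form → C7 8D.
U+472F: 3-byte form → E4 9C AF.
U+098B: 3-byte form → E0 A6 8B.
U+F903: 3-byte form → EF A4 83.
Concatenated (27 bytes): EF 96 B6 EE A8 9D F3 AD 8F A3 EB B7 A1 E2 82 AC C7 8D E4 9C AF E0 A6 8B EF A4 83.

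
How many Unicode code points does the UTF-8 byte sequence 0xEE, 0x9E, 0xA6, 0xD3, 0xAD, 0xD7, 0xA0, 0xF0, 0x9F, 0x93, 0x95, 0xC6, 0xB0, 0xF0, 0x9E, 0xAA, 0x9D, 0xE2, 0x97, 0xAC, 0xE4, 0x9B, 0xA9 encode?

8

Byte at offset 0: 0xEE = 11101110 → 3-byte char (#1). Advance 3.
Byte at offset 3: 0xD3 = 11010011 → 2-byte char (#2). Advance 2.
Byte at offset 5: 0xD7 = 11010111 → 2-byte char (#3). Advance 2.
Byte at offset 7: 0xF0 = 11110000 → 4-byte char (#4). Advance 4.
Byte at offset 11: 0xC6 = 11000110 → 2-byte char (#5). Advance 2.
Byte at offset 13: 0xF0 = 11110000 → 4-byte char (#6). Advance 4.
Byte at offset 17: 0xE2 = 11100010 → 3-byte char (#7). Advance 3.
Byte at offset 20: 0xE4 = 11100100 → 3-byte char (#8). Advance 3.
Reached end at offset 23 after 8 code points.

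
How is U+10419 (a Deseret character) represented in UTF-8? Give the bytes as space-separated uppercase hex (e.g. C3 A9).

F0 90 90 99

U+10419 = 0x10419 = 66585 decimal. In range U+10000–U+10FFFF → 4-byte form: 11110xxx 10xxxxxx 10xxxxxx 10xxxxxx.
Binary (21 bits): 000010000010000011001.
Split 3+6+6+6: 000 | 010000 | 010000 | 011001.
Byte 1: 11110000 = 0xF0.
Byte 2: 10010000 = 0x90.
Byte 3: 10010000 = 0x90.
Byte 4: 10011001 = 0x99.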